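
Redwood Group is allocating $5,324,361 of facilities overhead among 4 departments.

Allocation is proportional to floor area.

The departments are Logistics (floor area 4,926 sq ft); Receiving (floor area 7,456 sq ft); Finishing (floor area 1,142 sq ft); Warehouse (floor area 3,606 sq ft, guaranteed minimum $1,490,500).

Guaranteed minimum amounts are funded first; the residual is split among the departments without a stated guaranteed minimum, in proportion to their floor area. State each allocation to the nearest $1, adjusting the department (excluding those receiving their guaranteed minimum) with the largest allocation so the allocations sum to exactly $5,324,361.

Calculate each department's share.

Logistics: $1,396,451; Receiving: $2,113,669; Finishing: $323,741; Warehouse: $1,490,500

Fund the minimums — Warehouse $1,490,500. Balance $3,833,861.
Balance split over remaining floor area 13,524: Logistics 1,396,450.70 → $1,396,451; Receiving 2,113,669.60 → $2,113,670; Finishing 323,740.70 → $323,741.
Rounding difference −$1 applied to Receiving → $2,113,669.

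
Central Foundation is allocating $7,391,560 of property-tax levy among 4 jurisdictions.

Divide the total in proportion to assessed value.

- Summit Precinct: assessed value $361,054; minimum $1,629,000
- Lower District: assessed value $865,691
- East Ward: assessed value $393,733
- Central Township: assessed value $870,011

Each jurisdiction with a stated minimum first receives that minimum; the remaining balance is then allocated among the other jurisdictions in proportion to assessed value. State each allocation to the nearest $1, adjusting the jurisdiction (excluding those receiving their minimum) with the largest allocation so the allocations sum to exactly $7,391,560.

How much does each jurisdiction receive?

Summit Precinct: $1,629,000 | Lower District: $2,342,685 | East Ward: $1,065,499 | Central Township: $2,354,376

Minimums first: Summit Precinct $1,629,000. Remaining pool $5,762,560.
Remaining pool split over remaining assessed value 2,129,435: Lower District 2,342,685.42 → $2,342,685; East Ward 1,065,498.61 → $1,065,499; Central Township 2,354,375.97 → $2,354,376.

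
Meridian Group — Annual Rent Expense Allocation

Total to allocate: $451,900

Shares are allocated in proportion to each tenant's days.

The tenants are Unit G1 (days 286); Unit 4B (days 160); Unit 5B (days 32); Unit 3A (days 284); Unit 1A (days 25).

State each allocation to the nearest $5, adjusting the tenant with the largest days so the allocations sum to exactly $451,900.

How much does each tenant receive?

Total days = 286 + 160 + 32 + 284 + 25 = 787.
Pro-rata amounts: Unit G1 164,222.87; Unit 4B 91,872.94; Unit 5B 18,374.59; Unit 3A 163,074.46; Unit 1A 14,355.15.
Rounded to nearest $5: Unit G1 $164,225; Unit 4B $91,875; Unit 5B $18,375; Unit 3A $163,075; Unit 1A $14,355. Sum = $451,905.
Difference $451,900 − $451,905 = −$5 applied to largest days (Unit G1): Unit G1 becomes $164,220.

Unit G1: $164,220 | Unit 4B: $91,875 | Unit 5B: $18,375 | Unit 3A: $163,075 | Unit 1A: $14,355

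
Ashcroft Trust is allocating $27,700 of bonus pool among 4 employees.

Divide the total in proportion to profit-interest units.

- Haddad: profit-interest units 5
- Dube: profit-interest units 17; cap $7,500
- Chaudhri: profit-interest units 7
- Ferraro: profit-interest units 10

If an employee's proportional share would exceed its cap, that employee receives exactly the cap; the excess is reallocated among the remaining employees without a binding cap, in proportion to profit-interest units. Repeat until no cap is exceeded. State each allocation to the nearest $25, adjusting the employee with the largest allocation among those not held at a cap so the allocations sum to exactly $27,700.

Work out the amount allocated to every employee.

Haddad: $4,600 · Dube: $7,500 · Chaudhri: $6,425 · Ferraro: $9,175

Profit-interest units total: 39.
Unconstrained shares: Haddad 3,551.28; Dube 12,074.36; Chaudhri 4,971.79; Ferraro 7,102.56.
Capped: Dube ($7,500); balance $20,200 reallocated over remaining profit-interest units 22.
Redistributed shares: Haddad 4,590.91 → $4,600; Chaudhri 6,427.27 → $6,425; Ferraro 9,181.82 → $9,175.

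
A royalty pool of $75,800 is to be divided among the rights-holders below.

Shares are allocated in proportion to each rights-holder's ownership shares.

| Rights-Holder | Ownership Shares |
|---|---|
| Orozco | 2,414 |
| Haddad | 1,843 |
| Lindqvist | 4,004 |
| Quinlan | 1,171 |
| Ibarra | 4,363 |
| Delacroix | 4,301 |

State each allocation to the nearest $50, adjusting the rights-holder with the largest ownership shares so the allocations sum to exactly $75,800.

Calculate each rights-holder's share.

Orozco: $10,100 | Haddad: $7,700 | Lindqvist: $16,750 | Quinlan: $4,900 | Ibarra: $18,350 | Delacroix: $18,000

Ownership shares total: 2,414 + 1,843 + 4,004 + 1,171 + 4,363 + 4,301 = 18,096.
Pro-rata amounts: Orozco 10,111.69; Haddad 7,719.90; Lindqvist 16,771.84; Quinlan 4,905.05; Ibarra 18,275.61; Delacroix 18,015.90.
At nearest $50: Orozco $10,100; Haddad $7,700; Lindqvist $16,750; Quinlan $4,900; Ibarra $18,300; Delacroix $18,000. Sum = $75,750.
Difference $75,800 − $75,750 = +$50 applied to largest ownership shares (Ibarra): Ibarra becomes $18,350.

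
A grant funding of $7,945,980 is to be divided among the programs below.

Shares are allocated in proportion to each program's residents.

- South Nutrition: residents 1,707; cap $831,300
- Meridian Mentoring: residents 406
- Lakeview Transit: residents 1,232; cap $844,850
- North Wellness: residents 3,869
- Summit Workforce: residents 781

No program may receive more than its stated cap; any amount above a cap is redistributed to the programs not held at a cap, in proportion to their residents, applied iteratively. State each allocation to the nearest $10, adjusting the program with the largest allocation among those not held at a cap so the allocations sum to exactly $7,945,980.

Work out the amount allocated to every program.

South Nutrition: $831,300; Meridian Mentoring: $503,470; Lakeview Transit: $844,850; North Wellness: $4,797,860; Summit Workforce: $968,500

Residents total: 7,995.
Unconstrained shares: South Nutrition 1,696,533.82; Meridian Mentoring 403,510.68; Lakeview Transit 1,224,446.20; North Wellness 3,845,277.88; Summit Workforce 776,211.43.
Held at cap: South Nutrition ($831,300), Lakeview Transit ($844,850); residual $6,269,830 reallocated over remaining residents 5,056.
Remaining shares: Meridian Mentoring 503,471.32 → $503,470; North Wellness 4,797,858.44 → $4,797,860; Summit Workforce 968,500.24 → $968,500.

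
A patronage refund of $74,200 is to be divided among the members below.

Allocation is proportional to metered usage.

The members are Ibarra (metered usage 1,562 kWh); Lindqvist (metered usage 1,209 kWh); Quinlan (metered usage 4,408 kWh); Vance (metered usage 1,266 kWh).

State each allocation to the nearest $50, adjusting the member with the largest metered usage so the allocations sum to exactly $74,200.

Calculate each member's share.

Sum of metered usage: 8,445.
Raw shares: Ibarra 1,562/8,445 × $74,200 = 13,724.14; Lindqvist 1,209/8,445 × $74,200 = 10,622.59; Quinlan 4,408/8,445 × $74,200 = 38,729.85; Vance 1,266/8,445 × $74,200 = 11,123.41.
After rounding ($50): Ibarra $13,700; Lindqvist $10,600; Quinlan $38,750; Vance $11,100. Sum = $74,150.
Difference $74,200 − $74,150 = +$50 applied to largest metered usage (Quinlan): Quinlan becomes $38,800.

Ibarra: $13,700 | Lindqvist: $10,600 | Quinlan: $38,800 | Vance: $11,100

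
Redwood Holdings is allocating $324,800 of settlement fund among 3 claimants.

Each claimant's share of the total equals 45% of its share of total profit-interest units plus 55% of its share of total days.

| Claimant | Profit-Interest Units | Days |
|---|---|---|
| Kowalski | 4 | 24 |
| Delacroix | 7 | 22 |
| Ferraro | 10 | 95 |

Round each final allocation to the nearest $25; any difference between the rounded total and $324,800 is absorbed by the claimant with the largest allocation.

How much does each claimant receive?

Profit-interest units total 21; days total 141.
Blended shares (45% profit-interest units + 55% days): Kowalski 0.1793; Delacroix 0.2358; Ferraro 0.5849.
Unrounded shares: Kowalski 58,246.81; Delacroix 76,592.91; Ferraro 189,960.28.
After rounding ($25): Kowalski $58,250; Delacroix $76,600; Ferraro $189,950. Sum = $324,800.
Sum already equals the total — no adjustment.

Kowalski: $58,250 · Delacroix: $76,600 · Ferraro: $189,950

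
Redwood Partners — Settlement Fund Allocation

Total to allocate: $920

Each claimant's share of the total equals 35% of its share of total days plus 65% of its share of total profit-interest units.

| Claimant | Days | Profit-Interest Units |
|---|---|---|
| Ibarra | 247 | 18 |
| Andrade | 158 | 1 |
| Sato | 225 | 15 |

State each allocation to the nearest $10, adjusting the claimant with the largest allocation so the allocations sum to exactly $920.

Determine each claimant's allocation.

Ibarra: $440 | Andrade: $100 | Sato: $380

Days total 630; profit-interest units total 34.
Blended shares (35% days + 65% profit-interest units): Ibarra 0.4813; Andrade 0.1069; Sato 0.4118.
Proportional shares: Ibarra 442.83; Andrade 98.34; Sato 378.82.
At nearest $10: Ibarra $440; Andrade $100; Sato $380. Sum = $920.
Rounded total matches; no reconciliation needed.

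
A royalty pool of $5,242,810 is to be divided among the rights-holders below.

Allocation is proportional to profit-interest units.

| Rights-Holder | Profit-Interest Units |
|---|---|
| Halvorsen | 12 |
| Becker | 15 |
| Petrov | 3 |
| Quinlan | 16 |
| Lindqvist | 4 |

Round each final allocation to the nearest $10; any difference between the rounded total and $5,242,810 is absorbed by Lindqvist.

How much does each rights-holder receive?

Halvorsen: $1,258,270 · Becker: $1,572,840 · Petrov: $314,570 · Quinlan: $1,677,700 · Lindqvist: $419,430

Profit-interest units total: 50.
Raw shares: Halvorsen 12/50 × $5,242,810 = 1,258,274.40; Becker 15/50 × $5,242,810 = 1,572,843.00; Petrov 3/50 × $5,242,810 = 314,568.60; Quinlan 16/50 × $5,242,810 = 1,677,699.20; Lindqvist 4/50 × $5,242,810 = 419,424.80.
At nearest $10: Halvorsen $1,258,270; Becker $1,572,840; Petrov $314,570; Quinlan $1,677,700; Lindqvist $419,420. Sum = $5,242,800.
Difference $5,242,810 − $5,242,800 = +$10 applied to Lindqvist: Lindqvist becomes $419,430.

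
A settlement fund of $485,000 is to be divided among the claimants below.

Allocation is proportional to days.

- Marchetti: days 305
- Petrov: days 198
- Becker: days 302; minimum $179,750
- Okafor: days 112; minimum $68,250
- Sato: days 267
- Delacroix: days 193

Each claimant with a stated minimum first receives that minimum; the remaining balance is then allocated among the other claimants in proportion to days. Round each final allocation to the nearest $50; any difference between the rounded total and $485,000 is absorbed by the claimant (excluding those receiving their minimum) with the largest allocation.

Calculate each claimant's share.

Guaranteed amounts: Becker $179,750; Okafor $68,250. Balance $237,000.
Balance split over remaining days 963: Marchetti 75,062.31 → $75,050; Petrov 48,728.97 → $48,750; Sato 65,710.28 → $65,700; Delacroix 47,498.44 → $47,500.

Marchetti: $75,050 | Petrov: $48,750 | Becker: $179,750 | Okafor: $68,250 | Sato: $65,700 | Delacroix: $47,500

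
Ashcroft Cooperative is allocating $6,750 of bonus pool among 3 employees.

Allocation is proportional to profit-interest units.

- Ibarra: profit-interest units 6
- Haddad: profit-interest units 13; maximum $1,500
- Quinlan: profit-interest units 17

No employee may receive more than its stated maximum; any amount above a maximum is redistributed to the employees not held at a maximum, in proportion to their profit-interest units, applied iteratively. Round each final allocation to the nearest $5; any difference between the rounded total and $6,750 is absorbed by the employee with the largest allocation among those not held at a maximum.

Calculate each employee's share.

Ibarra: $1,370 | Haddad: $1,500 | Quinlan: $3,880

Profit-interest units total: 36.
Proportional shares (ignoring caps): Ibarra 1,125.00; Haddad 2,437.50; Quinlan 3,187.50.
Cap binds for Haddad ($1,500); remaining pool $5,250 reallocated over remaining profit-interest units 23.
Shares after redistribution: Ibarra 1,369.57 → $1,370; Quinlan 3,880.43 → $3,880.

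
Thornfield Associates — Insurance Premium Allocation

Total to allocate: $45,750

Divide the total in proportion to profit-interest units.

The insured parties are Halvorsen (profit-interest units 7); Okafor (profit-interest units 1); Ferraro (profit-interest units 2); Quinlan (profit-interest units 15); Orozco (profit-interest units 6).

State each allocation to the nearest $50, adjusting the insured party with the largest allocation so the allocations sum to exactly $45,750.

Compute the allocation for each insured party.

Profit-interest units total: 31.
Unrounded shares: Halvorsen 7/31 × $45,750 = 10,330.65; Okafor 1/31 × $45,750 = 1,475.81; Ferraro 2/31 × $45,750 = 2,951.61; Quinlan 15/31 × $45,750 = 22,137.10; Orozco 6/31 × $45,750 = 8,854.84.
After rounding ($50): Halvorsen $10,350; Okafor $1,500; Ferraro $2,950; Quinlan $22,150; Orozco $8,850. Sum = $45,800.
Difference $45,750 − $45,800 = −$50 applied to largest allocation (Quinlan): Quinlan becomes $22,100.

Halvorsen: $10,350 | Okafor: $1,500 | Ferraro: $2,950 | Quinlan: $22,100 | Orozco: $8,850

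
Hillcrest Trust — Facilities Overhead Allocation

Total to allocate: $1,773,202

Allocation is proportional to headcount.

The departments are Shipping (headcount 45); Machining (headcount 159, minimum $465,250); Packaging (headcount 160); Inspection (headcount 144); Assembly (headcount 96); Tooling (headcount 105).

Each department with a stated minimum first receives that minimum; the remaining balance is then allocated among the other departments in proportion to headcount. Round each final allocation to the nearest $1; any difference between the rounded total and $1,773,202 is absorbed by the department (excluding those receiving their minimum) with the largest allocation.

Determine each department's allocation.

Shipping: $107,014; Machining: $465,250; Packaging: $380,495; Inspection: $342,446; Assembly: $228,297; Tooling: $249,700

Minimums first: Machining $465,250. Residual $1,307,952.
Residual split over remaining headcount 550: Shipping 107,014.25 → $107,014; Packaging 380,495.13 → $380,495; Inspection 342,445.61 → $342,446; Assembly 228,297.08 → $228,297; Tooling 249,699.93 → $249,700.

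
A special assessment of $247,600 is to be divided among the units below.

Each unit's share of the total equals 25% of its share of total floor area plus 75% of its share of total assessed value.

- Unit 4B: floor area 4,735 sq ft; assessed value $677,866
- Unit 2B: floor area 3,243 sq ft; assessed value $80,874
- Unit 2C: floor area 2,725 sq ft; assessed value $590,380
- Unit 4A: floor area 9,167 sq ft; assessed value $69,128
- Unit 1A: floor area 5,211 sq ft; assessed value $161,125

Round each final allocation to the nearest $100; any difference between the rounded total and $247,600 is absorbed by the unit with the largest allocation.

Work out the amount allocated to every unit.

Unit 4B: $91,400 | Unit 2B: $17,500 | Unit 2C: $76,100 | Unit 4A: $30,800 | Unit 1A: $31,800

Totals — floor area 25,081, assessed value 1,579,373.
Composite weights (25% floor area + 75% assessed value): Unit 4B 0.3691; Unit 2B 0.0707; Unit 2C 0.3075; Unit 4A 0.1242; Unit 1A 0.1285.
Proportional shares: Unit 4B 91,388.33; Unit 2B 17,512.76; Unit 2C 76,141.19; Unit 4A 30,752.14; Unit 1A 31,805.57.
Rounded to nearest $100: Unit 4B $91,400; Unit 2B $17,500; Unit 2C $76,100; Unit 4A $30,800; Unit 1A $31,800. Sum = $247,600.
Rounded total matches; no reconciliation needed.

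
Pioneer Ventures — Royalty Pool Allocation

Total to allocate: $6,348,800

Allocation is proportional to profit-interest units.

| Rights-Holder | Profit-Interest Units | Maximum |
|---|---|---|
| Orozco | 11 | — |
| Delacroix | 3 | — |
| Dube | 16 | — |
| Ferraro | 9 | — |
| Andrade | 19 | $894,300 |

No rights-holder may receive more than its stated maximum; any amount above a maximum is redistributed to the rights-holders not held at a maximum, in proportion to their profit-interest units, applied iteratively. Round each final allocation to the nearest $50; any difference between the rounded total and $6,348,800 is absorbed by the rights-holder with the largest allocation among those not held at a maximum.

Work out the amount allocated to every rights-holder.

Orozco: $1,538,450 | Delacroix: $419,600 | Dube: $2,237,700 | Ferraro: $1,258,750 | Andrade: $894,300

Total profit-interest units = 58.
Pro-rata shares before constraints: Orozco 1,204,082.76; Delacroix 328,386.21; Dube 1,751,393.10; Ferraro 985,158.62; Andrade 2,079,779.31.
Held at cap: Andrade ($894,300); balance $5,454,500 reallocated over remaining profit-interest units 39.
Redistributed shares: Orozco 1,538,448.72 → $1,538,450; Delacroix 419,576.92 → $419,600; Dube 2,237,743.59 → $2,237,750; Ferraro 1,258,730.77 → $1,258,750.
Rounding difference −$50 applied to Dube → $2,237,700.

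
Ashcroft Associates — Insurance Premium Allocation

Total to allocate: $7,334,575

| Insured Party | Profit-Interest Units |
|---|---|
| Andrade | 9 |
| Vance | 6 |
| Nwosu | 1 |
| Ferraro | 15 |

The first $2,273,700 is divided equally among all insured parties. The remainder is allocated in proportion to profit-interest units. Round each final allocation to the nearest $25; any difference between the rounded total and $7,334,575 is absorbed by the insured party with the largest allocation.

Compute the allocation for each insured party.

Equal tier: $2,273,700 ÷ 4 = $568,425 apiece.
Remainder $5,060,875 by profit-interest units (total 31): Andrade 1,469,286.29 → $1,469,275; Vance 979,524.19 → $979,525; Nwosu 163,254.03 → $163,250; Ferraro 2,448,810.48 → $2,448,800.
Rounding difference +$25 on remainder applied to Ferraro.
Totals: Andrade $568,425 + $1,469,275 = $2,037,700; Vance $568,425 + $979,525 = $1,547,950; Nwosu $568,425 + $163,250 = $731,675; Ferraro $568,425 + $2,448,825 = $3,017,250.

Andrade: $2,037,700; Vance: $1,547,950; Nwosu: $731,675; Ferraro: $3,017,250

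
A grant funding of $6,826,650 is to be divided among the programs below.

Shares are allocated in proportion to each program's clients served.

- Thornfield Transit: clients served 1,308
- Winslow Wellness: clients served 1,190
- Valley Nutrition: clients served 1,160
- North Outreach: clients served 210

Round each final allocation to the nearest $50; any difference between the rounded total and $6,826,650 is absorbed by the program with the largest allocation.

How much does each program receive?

Sum of clients served: 3,868.
Proportional shares: Thornfield Transit 1,308/3,868 × $6,826,650 = 2,308,494.88; Winslow Wellness 1,190/3,868 × $6,826,650 = 2,100,236.17; Valley Nutrition 1,160/3,868 × $6,826,650 = 2,047,289.04; North Outreach 210/3,868 × $6,826,650 = 370,629.91.
After rounding ($50): Thornfield Transit $2,308,500; Winslow Wellness $2,100,250; Valley Nutrition $2,047,300; North Outreach $370,650. Sum = $6,826,700.
Difference $6,826,650 − $6,826,700 = −$50 applied to largest allocation (Thornfield Transit): Thornfield Transit becomes $2,308,450.

Thornfield Transit: $2,308,450 | Winslow Wellness: $2,100,250 | Valley Nutrition: $2,047,300 | North Outreach: $370,650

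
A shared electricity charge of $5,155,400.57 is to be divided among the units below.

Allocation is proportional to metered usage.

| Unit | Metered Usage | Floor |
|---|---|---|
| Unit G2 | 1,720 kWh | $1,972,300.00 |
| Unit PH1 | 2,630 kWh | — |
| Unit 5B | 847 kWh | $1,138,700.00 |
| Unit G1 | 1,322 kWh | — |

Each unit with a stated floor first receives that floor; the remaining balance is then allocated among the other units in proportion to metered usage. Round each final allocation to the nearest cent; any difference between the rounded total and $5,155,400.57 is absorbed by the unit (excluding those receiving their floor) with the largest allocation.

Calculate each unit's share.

Unit G2: $1,972,300.00 | Unit PH1: $1,360,519.61 | Unit 5B: $1,138,700.00 | Unit G1: $683,880.96

Fund the minimums — Unit G2 $1,972,300.00; Unit 5B $1,138,700.00. Balance $2,044,400.57.
Balance split over remaining metered usage 3,952: Unit PH1 1,360,519.6101 → $1,360,519.61; Unit G1 683,880.9599 → $683,880.96.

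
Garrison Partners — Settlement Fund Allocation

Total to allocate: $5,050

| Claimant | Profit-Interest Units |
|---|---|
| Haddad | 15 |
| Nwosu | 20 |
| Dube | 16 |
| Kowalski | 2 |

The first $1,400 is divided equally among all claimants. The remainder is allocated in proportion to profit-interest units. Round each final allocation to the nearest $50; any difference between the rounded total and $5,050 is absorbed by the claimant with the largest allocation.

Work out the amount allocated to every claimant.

Haddad: $1,400 · Nwosu: $1,700 · Dube: $1,450 · Kowalski: $500

Equal tier: $1,400 ÷ 4 = $350 apiece.
Remainder $3,650 by profit-interest units (total 53): Haddad 1,033.02 → $1,050; Nwosu 1,377.36 → $1,400; Dube 1,101.89 → $1,100; Kowalski 137.74 → $150.
Rounding difference −$50 on remainder applied to Nwosu.
Totals: Haddad $350 + $1,050 = $1,400; Nwosu $350 + $1,350 = $1,700; Dube $350 + $1,100 = $1,450; Kowalski $350 + $150 = $500.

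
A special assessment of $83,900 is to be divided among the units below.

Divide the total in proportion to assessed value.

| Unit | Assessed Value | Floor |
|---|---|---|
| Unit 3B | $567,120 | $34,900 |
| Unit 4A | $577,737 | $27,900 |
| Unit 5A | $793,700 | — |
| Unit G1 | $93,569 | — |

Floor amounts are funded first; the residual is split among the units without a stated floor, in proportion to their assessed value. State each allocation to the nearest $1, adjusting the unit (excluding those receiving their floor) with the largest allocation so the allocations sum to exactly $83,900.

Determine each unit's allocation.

Guaranteed amounts: Unit 3B $34,900; Unit 4A $27,900. Remaining pool $21,100.
Remaining pool split over remaining assessed value 887,269: Unit 5A 18,874.85 → $18,875; Unit G1 2,225.15 → $2,225.

Unit 3B: $34,900 · Unit 4A: $27,900 · Unit 5A: $18,875 · Unit G1: $2,225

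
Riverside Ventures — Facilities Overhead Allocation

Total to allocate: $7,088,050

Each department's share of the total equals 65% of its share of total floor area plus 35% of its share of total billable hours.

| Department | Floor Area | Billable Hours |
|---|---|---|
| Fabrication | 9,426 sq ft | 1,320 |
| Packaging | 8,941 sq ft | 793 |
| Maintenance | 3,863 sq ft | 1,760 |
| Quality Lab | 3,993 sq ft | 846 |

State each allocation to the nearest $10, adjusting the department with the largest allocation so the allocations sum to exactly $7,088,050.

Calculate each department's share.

Fabrication: $2,350,030 | Packaging: $1,987,770 | Maintenance: $1,603,950 | Quality Lab: $1,146,300

Totals — floor area 26,223, billable hours 4,719.
Combined weights (65% floor area + 35% billable hours): Fabrication 0.3315; Packaging 0.2804; Maintenance 0.2263; Quality Lab 0.1617.
Raw shares: Fabrication 2,350,029.75; Packaging 1,987,769.72; Maintenance 1,603,953.83; Quality Lab 1,146,296.70.
After rounding ($10): Fabrication $2,350,030; Packaging $1,987,770; Maintenance $1,603,950; Quality Lab $1,146,300. Sum = $7,088,050.
Rounded total matches; no reconciliation needed.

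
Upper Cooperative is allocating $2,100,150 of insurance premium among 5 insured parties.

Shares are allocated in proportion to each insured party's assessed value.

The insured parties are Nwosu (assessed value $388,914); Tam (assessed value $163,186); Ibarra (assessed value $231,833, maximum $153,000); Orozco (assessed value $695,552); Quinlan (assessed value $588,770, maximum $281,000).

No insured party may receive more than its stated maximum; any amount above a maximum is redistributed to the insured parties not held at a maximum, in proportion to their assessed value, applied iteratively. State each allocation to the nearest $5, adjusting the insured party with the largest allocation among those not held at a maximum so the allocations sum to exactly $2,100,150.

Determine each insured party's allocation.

Total assessed value = 2,068,255.
Pro-rata shares before constraints: Nwosu 394,911.53; Tam 165,702.53; Ibarra 235,408.15; Orozco 706,278.26; Quinlan 597,849.55.
Cap binds for Ibarra ($153,000), Quinlan ($281,000); balance $1,666,150 reallocated over remaining assessed value 1,247,652.
Shares after redistribution: Nwosu 519,366.83 → $519,365; Tam 217,923.23 → $217,925; Orozco 928,859.94 → $928,860.

Nwosu: $519,365 | Tam: $217,925 | Ibarra: $153,000 | Orozco: $928,860 | Quinlan: $281,000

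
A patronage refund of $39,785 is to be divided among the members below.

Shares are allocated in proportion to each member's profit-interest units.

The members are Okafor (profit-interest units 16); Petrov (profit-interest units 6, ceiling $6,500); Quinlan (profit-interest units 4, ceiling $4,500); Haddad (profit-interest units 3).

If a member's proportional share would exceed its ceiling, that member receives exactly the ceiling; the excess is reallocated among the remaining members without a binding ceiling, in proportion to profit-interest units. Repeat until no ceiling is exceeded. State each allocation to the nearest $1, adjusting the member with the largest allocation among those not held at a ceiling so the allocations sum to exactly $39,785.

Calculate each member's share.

Combined profit-interest units = 29.
Pro-rata shares before constraints: Okafor 21,950.34; Petrov 8,231.38; Quinlan 5,487.59; Haddad 4,115.69.
Cap binds for Petrov ($6,500), Quinlan ($4,500); residual $28,785 reallocated over remaining profit-interest units 19.
Remaining shares: Okafor 24,240.00 → $24,240; Haddad 4,545.00 → $4,545.

Okafor: $24,240; Petrov: $6,500; Quinlan: $4,500; Haddad: $4,545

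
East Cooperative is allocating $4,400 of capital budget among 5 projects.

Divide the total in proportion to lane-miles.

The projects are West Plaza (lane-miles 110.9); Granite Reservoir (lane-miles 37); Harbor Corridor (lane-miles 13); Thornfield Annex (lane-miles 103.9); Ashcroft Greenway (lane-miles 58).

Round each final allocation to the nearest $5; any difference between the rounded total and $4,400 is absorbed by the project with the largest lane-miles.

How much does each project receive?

West Plaza: $1,515 · Granite Reservoir: $505 · Harbor Corridor: $175 · Thornfield Annex: $1,415 · Ashcroft Greenway: $790

Total lane-miles = 322.8.
Raw shares: West Plaza 110.9/322.8 × $4,400 = 1,511.65; Granite Reservoir 37/322.8 × $4,400 = 504.34; Harbor Corridor 13/322.8 × $4,400 = 177.20; Thornfield Annex 103.9/322.8 × $4,400 = 1,416.23; Ashcroft Greenway 58/322.8 × $4,400 = 790.58.
At nearest $5: West Plaza $1,510; Granite Reservoir $505; Harbor Corridor $175; Thornfield Annex $1,415; Ashcroft Greenway $790. Sum = $4,395.
Difference $4,400 − $4,395 = +$5 applied to largest lane-miles (West Plaza): West Plaza becomes $1,515.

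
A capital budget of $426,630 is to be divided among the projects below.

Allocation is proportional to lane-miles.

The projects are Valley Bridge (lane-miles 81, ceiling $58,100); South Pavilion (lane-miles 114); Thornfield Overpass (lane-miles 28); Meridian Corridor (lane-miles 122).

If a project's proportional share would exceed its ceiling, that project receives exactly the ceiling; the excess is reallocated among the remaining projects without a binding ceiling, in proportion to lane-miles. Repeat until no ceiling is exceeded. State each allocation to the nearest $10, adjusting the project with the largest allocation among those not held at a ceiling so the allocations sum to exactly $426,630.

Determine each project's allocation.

Valley Bridge: $58,100 | South Pavilion: $159,140 | Thornfield Overpass: $39,090 | Meridian Corridor: $170,300

Combined lane-miles = 345.
Pro-rata shares before constraints: Valley Bridge 100,165.30; South Pavilion 140,973.39; Thornfield Overpass 34,625.04; Meridian Corridor 150,866.26.
Cap binds for Valley Bridge ($58,100); balance $368,530 reallocated over remaining lane-miles 264.
Remaining shares: South Pavilion 159,137.95 → $159,140; Thornfield Overpass 39,086.52 → $39,090; Meridian Corridor 170,305.53 → $170,310.
Rounding difference −$10 applied to Meridian Corridor → $170,300.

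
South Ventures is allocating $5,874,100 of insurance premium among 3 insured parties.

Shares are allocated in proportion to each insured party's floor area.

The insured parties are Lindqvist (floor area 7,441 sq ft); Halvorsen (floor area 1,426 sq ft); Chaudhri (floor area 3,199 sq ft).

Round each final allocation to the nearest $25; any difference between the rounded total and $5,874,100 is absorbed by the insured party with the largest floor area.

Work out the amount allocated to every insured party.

Lindqvist: $3,622,500 · Halvorsen: $694,225 · Chaudhri: $1,557,375

Total floor area = 7,441 + 1,426 + 3,199 = 12,066.
Proportional shares: Lindqvist 3,622,507.72; Halvorsen 694,220.67; Chaudhri 1,557,371.61.
Rounded to nearest $25: Lindqvist $3,622,500; Halvorsen $694,225; Chaudhri $1,557,375. Sum = $5,874,100.
No rounding difference to absorb.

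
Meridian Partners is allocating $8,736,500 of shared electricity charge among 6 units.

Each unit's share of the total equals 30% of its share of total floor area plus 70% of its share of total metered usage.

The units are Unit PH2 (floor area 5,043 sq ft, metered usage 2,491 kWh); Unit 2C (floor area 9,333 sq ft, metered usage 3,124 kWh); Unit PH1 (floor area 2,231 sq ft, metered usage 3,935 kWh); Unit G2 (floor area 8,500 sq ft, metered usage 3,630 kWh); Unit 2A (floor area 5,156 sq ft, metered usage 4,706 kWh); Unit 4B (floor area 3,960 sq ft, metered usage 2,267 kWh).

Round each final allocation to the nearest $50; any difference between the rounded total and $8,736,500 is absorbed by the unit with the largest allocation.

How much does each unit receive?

Totals — floor area 34,223, metered usage 20,153.
Combined weights (30% floor area + 70% metered usage): Unit PH2 0.1307; Unit 2C 0.1903; Unit PH1 0.1562; Unit G2 0.2006; Unit 2A 0.2087; Unit 4B 0.1135.
Pro-rata amounts: Unit PH2 1,142,124.48; Unit 2C 1,662,759.51; Unit PH1 1,364,959.53; Unit G2 1,752,513.42; Unit 2A 1,822,933.70; Unit 4B 991,209.36.
At nearest $50: Unit PH2 $1,142,100; Unit 2C $1,662,750; Unit PH1 $1,364,950; Unit G2 $1,752,500; Unit 2A $1,822,950; Unit 4B $991,200. Sum = $8,736,450.
Difference $8,736,500 − $8,736,450 = +$50 applied to largest allocation (Unit 2A): Unit 2A becomes $1,823,000.

Unit PH2: $1,142,100 · Unit 2C: $1,662,750 · Unit PH1: $1,364,950 · Unit G2: $1,752,500 · Unit 2A: $1,823,000 · Unit 4B: $991,200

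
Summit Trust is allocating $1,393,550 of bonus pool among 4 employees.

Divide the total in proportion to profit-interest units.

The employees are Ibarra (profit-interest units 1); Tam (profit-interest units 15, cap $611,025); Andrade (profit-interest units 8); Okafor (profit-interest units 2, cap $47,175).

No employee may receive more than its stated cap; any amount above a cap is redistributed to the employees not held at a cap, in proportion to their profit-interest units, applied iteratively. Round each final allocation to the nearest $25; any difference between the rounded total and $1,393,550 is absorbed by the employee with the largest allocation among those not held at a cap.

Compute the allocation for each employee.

Ibarra: $81,700 · Tam: $611,025 · Andrade: $653,650 · Okafor: $47,175

Profit-interest units total: 26.
Proportional shares (ignoring caps): Ibarra 53,598.08; Tam 803,971.15; Andrade 428,784.62; Okafor 107,196.15.
Capped: Tam ($611,025), Okafor ($47,175); balance $735,350 reallocated over remaining profit-interest units 9.
Shares after redistribution: Ibarra 81,705.56 → $81,700; Andrade 653,644.44 → $653,650.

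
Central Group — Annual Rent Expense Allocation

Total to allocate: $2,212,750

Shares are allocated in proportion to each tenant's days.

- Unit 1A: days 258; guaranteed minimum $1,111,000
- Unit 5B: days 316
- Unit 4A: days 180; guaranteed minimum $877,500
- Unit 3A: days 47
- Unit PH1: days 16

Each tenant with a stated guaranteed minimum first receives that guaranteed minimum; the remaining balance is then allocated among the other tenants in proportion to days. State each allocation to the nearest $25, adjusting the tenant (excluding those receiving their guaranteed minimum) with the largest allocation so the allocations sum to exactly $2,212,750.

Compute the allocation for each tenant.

Minimums first: Unit 1A $1,111,000; Unit 4A $877,500. Remaining pool $224,250.
Remaining pool split over remaining days 379: Unit 5B 186,973.61 → $186,975; Unit 3A 27,809.37 → $27,800; Unit PH1 9,467.02 → $9,475.

Unit 1A: $1,111,000; Unit 5B: $186,975; Unit 4A: $877,500; Unit 3A: $27,800; Unit PH1: $9,475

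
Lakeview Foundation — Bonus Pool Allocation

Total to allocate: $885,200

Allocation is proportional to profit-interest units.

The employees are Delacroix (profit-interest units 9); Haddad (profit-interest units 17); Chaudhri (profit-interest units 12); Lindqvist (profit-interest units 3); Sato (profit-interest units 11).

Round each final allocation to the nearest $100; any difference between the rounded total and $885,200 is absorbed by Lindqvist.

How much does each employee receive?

Delacroix: $153,200 · Haddad: $289,400 · Chaudhri: $204,300 · Lindqvist: $51,000 · Sato: $187,300

Combined profit-interest units = 52.
Unrounded shares: Delacroix 9/52 × $885,200 = 153,207.69; Haddad 17/52 × $885,200 = 289,392.31; Chaudhri 12/52 × $885,200 = 204,276.92; Lindqvist 3/52 × $885,200 = 51,069.23; Sato 11/52 × $885,200 = 187,253.85.
At nearest $100: Delacroix $153,200; Haddad $289,400; Chaudhri $204,300; Lindqvist $51,100; Sato $187,300. Sum = $885,300.
Difference $885,200 − $885,300 = −$100 applied to Lindqvist: Lindqvist becomes $51,000.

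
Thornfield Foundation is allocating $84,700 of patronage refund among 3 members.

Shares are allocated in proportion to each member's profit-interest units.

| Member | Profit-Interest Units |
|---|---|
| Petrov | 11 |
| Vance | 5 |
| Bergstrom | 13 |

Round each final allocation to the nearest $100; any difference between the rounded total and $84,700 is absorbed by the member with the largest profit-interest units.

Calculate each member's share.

Petrov: $32,100 · Vance: $14,600 · Bergstrom: $38,000

Sum of profit-interest units: 11 + 5 + 13 = 29.
Unrounded shares: Petrov 32,127.59; Vance 14,603.45; Bergstrom 37,968.97.
After rounding ($100): Petrov $32,100; Vance $14,600; Bergstrom $38,000. Sum = $84,700.
Sum already equals the total — no adjustment.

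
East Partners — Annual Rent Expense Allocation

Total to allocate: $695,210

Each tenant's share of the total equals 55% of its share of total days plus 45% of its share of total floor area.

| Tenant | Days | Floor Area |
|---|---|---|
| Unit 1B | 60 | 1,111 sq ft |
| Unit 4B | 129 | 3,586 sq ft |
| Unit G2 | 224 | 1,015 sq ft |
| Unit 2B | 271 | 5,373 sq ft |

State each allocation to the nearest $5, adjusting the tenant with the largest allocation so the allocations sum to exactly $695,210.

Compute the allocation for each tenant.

Unit 1B: $64,895 | Unit 4B: $173,320 | Unit G2: $153,865 | Unit 2B: $303,130

Totals — days 684, floor area 11,085.
Combined weights (55% days + 45% floor area): Unit 1B 0.0933; Unit 4B 0.2493; Unit G2 0.2213; Unit 2B 0.4360.
Unrounded shares: Unit 1B 64,895.84; Unit 4B 173,318.06; Unit G2 153,864.77; Unit 2B 303,131.33.
At nearest $5: Unit 1B $64,895; Unit 4B $173,320; Unit G2 $153,865; Unit 2B $303,130. Sum = $695,210.
Rounded total matches; no reconciliation needed.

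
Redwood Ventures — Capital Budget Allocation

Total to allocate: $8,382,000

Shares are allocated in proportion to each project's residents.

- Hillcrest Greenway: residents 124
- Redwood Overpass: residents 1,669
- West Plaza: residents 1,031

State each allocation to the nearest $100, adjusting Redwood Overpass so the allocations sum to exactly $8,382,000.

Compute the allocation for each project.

Hillcrest Greenway: $368,000 | Redwood Overpass: $4,953,900 | West Plaza: $3,060,100

Residents total: 2,824.
Raw shares: Hillcrest Greenway 124/2,824 × $8,382,000 = 368,048.16; Redwood Overpass 1,669/2,824 × $8,382,000 = 4,953,809.49; West Plaza 1,031/2,824 × $8,382,000 = 3,060,142.35.
Rounded to nearest $100: Hillcrest Greenway $368,000; Redwood Overpass $4,953,800; West Plaza $3,060,100. Sum = $8,381,900.
Difference $8,382,000 − $8,381,900 = +$100 applied to Redwood Overpass: Redwood Overpass becomes $4,953,900.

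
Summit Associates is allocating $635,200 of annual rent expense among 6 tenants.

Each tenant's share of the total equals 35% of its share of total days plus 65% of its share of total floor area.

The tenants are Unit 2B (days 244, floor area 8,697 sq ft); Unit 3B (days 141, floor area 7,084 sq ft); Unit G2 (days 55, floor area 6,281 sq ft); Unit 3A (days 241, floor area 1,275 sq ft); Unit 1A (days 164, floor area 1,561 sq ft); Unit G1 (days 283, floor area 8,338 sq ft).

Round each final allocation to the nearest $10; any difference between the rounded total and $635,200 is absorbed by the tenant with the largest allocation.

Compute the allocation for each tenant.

Unit 2B: $156,130 · Unit 3B: $115,790 · Unit G2: $88,870 · Unit 3A: $63,340 · Unit 1A: $51,710 · Unit G1: $159,360

Totals — days 1,128, floor area 33,236.
Blended shares (35% days + 65% floor area): Unit 2B 0.2458; Unit 3B 0.1823; Unit G2 0.1399; Unit 3A 0.0997; Unit 1A 0.0814; Unit G1 0.2509.
Pro-rata amounts: Unit 2B 156,130.49; Unit 3B 115,792.22; Unit G2 88,866.89; Unit 3A 63,338.13; Unit 1A 51,714.92; Unit G1 159,357.35.
After rounding ($10): Unit 2B $156,130; Unit 3B $115,790; Unit G2 $88,870; Unit 3A $63,340; Unit 1A $51,710; Unit G1 $159,360. Sum = $635,200.
No rounding difference to absorb.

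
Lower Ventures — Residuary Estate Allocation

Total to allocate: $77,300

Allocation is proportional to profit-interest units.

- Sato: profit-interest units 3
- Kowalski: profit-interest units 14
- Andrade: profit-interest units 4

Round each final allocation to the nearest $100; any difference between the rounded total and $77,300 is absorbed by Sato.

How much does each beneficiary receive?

Sato: $11,100 | Kowalski: $51,500 | Andrade: $14,700

Combined profit-interest units = 21.
Proportional shares: Sato 3/21 × $77,300 = 11,042.86; Kowalski 14/21 × $77,300 = 51,533.33; Andrade 4/21 × $77,300 = 14,723.81.
At nearest $100: Sato $11,000; Kowalski $51,500; Andrade $14,700. Sum = $77,200.
Difference $77,300 − $77,200 = +$100 applied to Sato: Sato becomes $11,100.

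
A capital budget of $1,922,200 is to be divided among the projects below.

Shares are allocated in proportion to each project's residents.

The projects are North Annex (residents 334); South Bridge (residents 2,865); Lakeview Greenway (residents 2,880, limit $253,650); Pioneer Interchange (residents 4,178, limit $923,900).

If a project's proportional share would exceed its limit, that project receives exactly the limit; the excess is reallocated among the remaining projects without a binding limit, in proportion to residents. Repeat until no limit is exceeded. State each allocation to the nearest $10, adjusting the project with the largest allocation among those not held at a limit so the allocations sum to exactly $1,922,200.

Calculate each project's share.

Residents total: 10,257.
Pro-rata shares before constraints: North Annex 62,592.84; South Bridge 536,911.67; Lakeview Greenway 539,722.73; Pioneer Interchange 782,972.76.
Cap binds for Lakeview Greenway ($253,650); residual $1,668,550 reallocated over remaining residents 7,377.
Cap binds for Pioneer Interchange ($923,900); residual $744,650 reallocated over remaining residents 3,199.
Shares after redistribution: North Annex 77,747.14 → $77,750; South Bridge 666,902.86 → $666,900.

North Annex: $77,750 | South Bridge: $666,900 | Lakeview Greenway: $253,650 | Pioneer Interchange: $923,900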